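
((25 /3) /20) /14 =5 /168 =0.03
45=45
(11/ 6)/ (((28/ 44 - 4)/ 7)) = -847/ 222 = -3.82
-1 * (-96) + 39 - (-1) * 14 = 149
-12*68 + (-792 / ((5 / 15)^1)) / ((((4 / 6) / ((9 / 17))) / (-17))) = 31260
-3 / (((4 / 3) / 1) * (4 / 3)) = -27 / 16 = -1.69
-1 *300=-300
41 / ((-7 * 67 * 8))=-41 / 3752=-0.01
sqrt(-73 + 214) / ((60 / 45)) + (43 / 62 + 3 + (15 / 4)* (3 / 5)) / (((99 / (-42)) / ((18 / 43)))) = -1407 / 1333 + 3* sqrt(141) / 4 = 7.85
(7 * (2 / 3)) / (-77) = -2 / 33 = -0.06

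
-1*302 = -302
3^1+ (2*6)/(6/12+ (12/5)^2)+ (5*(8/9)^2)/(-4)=99619/25353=3.93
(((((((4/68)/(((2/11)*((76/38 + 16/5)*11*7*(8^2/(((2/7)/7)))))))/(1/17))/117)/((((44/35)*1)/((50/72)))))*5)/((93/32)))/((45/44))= 625/8982831312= 0.00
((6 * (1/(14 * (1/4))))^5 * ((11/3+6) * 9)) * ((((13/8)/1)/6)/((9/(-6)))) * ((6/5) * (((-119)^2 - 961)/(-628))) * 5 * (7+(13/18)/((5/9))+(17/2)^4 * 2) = 808634671827840/2638699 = 306452032.55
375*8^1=3000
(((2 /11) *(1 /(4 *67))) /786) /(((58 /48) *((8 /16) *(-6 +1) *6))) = -2 /41997945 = -0.00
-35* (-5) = 175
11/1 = 11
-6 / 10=-0.60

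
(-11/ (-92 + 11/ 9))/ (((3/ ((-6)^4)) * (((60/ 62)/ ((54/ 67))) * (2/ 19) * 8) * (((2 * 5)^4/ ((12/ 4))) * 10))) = 0.00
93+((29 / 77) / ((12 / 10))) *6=7306 / 77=94.88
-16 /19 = -0.84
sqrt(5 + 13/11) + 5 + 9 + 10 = 2 * sqrt(187)/11 + 24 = 26.49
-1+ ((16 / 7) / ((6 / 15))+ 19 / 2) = 199 / 14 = 14.21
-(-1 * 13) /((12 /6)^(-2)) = 52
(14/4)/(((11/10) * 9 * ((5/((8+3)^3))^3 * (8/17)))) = 25508706839/1800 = 14171503.80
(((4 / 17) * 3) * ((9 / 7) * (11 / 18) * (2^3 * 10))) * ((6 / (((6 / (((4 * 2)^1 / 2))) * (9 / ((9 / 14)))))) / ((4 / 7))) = 2640 / 119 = 22.18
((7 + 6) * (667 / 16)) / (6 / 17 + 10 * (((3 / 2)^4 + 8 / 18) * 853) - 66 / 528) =1326663 / 114993488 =0.01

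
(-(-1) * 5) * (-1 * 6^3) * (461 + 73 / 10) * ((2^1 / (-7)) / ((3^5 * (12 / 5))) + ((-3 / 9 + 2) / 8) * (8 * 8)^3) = -248593119050 / 9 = -27621457672.22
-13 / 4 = -3.25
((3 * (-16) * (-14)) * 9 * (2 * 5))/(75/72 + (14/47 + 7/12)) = 7580160/241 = 31452.95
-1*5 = -5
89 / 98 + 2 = 285 / 98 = 2.91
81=81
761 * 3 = 2283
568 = 568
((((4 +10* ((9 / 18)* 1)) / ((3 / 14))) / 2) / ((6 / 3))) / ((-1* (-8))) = 21 / 16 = 1.31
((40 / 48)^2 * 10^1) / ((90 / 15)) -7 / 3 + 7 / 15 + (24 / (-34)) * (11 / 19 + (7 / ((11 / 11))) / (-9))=-5837 / 10260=-0.57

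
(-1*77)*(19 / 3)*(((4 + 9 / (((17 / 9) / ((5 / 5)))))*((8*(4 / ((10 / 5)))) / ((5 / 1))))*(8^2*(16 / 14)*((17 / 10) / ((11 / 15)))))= -11595776 / 5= -2319155.20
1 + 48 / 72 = 5 / 3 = 1.67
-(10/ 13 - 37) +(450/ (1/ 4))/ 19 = 32349/ 247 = 130.97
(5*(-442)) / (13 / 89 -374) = 196690 / 33273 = 5.91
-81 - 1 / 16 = -1297 / 16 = -81.06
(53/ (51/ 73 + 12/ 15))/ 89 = 19345/ 48683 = 0.40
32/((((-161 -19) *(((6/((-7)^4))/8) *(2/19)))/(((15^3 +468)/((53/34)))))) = -10596746272/795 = -13329240.59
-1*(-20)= 20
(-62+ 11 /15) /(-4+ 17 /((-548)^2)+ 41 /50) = 19.27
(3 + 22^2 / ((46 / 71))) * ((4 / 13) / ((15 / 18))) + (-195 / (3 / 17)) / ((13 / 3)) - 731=-81542 / 115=-709.06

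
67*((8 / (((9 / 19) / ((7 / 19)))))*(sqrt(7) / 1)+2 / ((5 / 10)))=268+3752*sqrt(7) / 9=1370.98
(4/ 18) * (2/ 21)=4/ 189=0.02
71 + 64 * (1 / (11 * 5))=3969 / 55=72.16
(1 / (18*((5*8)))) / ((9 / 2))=1 / 3240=0.00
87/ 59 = 1.47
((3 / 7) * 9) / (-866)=-27 / 6062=-0.00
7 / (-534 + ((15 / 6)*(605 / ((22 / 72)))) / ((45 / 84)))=7 / 8706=0.00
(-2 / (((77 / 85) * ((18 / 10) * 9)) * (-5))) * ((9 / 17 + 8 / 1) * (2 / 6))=1450 / 18711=0.08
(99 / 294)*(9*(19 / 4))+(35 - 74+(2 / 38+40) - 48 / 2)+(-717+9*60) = -1381991 / 7448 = -185.55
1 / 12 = 0.08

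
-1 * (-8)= 8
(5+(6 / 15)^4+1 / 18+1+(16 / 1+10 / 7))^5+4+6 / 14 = 7181880.86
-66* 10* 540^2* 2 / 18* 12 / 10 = -25660800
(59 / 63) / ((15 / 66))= 1298 / 315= 4.12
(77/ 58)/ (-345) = -77/ 20010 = -0.00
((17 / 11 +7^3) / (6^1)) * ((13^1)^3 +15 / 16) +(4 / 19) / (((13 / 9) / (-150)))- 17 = 1495943053 / 11856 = 126176.03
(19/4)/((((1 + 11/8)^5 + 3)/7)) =1089536/2574403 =0.42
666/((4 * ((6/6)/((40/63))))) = 740/7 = 105.71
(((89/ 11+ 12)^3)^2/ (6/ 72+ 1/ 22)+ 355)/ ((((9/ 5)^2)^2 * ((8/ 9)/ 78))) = 668204872796995625/ 156541572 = 4268545819.87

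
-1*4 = -4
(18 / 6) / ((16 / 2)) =3 / 8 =0.38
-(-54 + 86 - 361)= 329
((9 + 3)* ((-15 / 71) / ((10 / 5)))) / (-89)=90 / 6319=0.01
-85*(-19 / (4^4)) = 1615 / 256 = 6.31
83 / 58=1.43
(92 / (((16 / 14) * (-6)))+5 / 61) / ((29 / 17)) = -165937 / 21228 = -7.82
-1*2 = -2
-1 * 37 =-37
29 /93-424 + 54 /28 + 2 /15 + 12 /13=-11868037 /28210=-420.70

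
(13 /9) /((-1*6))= -13 /54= -0.24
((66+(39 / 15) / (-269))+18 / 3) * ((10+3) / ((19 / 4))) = 197.03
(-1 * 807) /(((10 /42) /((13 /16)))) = -220311 /80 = -2753.89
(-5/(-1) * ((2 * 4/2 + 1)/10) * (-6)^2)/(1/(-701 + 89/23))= -1443060/23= -62741.74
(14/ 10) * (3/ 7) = 3/ 5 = 0.60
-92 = -92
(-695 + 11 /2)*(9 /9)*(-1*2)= 1379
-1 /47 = -0.02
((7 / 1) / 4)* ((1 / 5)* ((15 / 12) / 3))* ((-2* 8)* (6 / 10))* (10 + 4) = -98 / 5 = -19.60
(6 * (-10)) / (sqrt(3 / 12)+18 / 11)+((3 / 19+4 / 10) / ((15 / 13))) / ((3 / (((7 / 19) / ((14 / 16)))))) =-106957936 / 3817575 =-28.02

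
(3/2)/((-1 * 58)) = -3/116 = -0.03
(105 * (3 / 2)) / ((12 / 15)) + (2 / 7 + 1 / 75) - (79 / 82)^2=1385535161 / 7060200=196.25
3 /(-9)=-1 /3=-0.33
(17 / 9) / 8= 17 / 72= 0.24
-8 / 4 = -2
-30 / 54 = -5 / 9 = -0.56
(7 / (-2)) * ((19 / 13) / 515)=-133 / 13390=-0.01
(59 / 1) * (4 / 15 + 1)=1121 / 15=74.73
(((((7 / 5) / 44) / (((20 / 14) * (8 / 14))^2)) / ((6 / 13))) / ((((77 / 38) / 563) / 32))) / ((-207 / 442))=-73788686881 / 37570500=-1964.01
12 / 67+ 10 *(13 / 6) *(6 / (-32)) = -4163 / 1072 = -3.88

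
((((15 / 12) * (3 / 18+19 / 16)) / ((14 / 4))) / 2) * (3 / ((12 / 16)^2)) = 325 / 252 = 1.29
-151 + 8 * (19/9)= -1207/9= -134.11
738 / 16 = 369 / 8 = 46.12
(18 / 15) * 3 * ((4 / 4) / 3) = 6 / 5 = 1.20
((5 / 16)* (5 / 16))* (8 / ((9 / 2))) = 25 / 144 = 0.17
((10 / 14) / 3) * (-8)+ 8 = 128 / 21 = 6.10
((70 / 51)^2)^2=24010000 / 6765201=3.55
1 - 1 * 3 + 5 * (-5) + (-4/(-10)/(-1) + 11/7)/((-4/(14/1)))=-311/10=-31.10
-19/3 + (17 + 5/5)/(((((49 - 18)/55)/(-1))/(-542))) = 1609151/93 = 17302.70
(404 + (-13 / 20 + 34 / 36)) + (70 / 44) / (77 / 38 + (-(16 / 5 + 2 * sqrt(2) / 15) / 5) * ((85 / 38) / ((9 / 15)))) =29070 * sqrt(2) / 20141 + 1446791293 / 3625380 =401.11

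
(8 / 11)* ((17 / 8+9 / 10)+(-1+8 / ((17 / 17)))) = 401 / 55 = 7.29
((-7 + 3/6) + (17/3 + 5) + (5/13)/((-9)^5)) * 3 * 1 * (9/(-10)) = -1279393/113724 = -11.25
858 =858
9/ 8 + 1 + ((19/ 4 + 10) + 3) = 159/ 8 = 19.88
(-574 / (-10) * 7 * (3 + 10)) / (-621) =-26117 / 3105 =-8.41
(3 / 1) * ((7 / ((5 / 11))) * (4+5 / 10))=2079 / 10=207.90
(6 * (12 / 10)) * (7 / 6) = 42 / 5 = 8.40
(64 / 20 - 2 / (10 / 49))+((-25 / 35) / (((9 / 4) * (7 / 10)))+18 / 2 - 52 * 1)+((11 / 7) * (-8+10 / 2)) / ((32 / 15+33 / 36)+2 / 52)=-8302564 / 160965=-51.58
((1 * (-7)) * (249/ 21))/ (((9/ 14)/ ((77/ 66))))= -4067/ 27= -150.63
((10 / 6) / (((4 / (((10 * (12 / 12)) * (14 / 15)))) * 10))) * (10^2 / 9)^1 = 350 / 81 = 4.32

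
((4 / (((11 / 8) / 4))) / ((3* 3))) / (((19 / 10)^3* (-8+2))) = -0.03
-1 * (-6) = 6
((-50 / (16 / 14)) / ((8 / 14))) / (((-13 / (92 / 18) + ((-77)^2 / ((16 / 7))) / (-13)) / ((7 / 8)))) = 2563925 / 7733896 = 0.33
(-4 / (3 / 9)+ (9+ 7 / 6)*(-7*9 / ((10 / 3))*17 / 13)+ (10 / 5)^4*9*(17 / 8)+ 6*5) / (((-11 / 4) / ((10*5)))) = -17190 / 13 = -1322.31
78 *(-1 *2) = -156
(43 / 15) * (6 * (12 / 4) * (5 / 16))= 129 / 8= 16.12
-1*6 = -6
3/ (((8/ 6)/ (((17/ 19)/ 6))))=51/ 152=0.34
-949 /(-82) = 949 /82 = 11.57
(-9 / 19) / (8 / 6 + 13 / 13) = -27 / 133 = -0.20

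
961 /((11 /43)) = 41323 /11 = 3756.64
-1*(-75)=75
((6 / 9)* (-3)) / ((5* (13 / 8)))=-16 / 65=-0.25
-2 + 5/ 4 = -3/ 4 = -0.75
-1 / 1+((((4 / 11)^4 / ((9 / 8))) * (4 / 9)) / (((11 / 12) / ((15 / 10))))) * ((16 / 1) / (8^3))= -1448947 / 1449459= -1.00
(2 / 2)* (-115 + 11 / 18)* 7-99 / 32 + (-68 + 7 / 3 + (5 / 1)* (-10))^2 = 3621589 / 288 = 12574.96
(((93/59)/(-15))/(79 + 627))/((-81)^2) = -31/1366459470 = -0.00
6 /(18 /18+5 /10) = 4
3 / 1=3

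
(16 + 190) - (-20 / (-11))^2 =202.69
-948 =-948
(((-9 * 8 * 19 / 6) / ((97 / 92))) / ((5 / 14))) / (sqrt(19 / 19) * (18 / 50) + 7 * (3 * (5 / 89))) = -21780080 / 55387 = -393.23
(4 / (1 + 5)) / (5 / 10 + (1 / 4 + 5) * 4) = 4 / 129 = 0.03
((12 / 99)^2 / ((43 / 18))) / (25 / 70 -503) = -448 / 36613511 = -0.00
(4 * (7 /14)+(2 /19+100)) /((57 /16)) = 31040 /1083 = 28.66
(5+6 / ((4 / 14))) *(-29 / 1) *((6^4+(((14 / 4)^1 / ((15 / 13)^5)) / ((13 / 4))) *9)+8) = -83260339916 / 84375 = -986789.21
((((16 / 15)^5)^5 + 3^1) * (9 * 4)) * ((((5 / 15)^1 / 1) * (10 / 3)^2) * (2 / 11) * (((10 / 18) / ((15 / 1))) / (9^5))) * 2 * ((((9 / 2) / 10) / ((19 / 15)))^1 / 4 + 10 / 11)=27032178043512724229354874268171348 / 111065200528986769173538684844970703125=0.00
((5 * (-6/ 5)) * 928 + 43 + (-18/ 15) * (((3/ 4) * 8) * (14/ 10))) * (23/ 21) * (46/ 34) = -73201433/ 8925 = -8201.84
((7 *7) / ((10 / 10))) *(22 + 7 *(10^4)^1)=3431078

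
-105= -105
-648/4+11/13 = -2095/13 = -161.15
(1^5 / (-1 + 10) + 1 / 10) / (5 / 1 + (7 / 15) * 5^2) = 19 / 1500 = 0.01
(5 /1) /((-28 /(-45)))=225 /28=8.04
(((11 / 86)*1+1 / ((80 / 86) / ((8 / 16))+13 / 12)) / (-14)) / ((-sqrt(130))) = 12217*sqrt(130) / 47550776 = 0.00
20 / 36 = 5 / 9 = 0.56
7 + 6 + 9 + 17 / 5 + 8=167 / 5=33.40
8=8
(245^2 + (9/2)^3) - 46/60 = 7213843/120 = 60115.36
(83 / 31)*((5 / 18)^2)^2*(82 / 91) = 0.01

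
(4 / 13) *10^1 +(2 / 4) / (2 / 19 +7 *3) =32327 / 10426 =3.10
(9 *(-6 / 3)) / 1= -18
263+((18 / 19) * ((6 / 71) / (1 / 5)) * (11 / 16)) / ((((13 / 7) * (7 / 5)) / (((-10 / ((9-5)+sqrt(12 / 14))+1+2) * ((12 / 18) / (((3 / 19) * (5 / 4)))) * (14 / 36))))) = 263.13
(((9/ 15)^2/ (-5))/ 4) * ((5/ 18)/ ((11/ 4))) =-1/ 550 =-0.00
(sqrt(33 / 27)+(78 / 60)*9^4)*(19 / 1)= 19*sqrt(11) / 3+1620567 / 10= 162077.71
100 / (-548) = -0.18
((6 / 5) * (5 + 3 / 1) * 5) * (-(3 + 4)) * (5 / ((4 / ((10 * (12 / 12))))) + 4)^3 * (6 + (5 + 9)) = -30187080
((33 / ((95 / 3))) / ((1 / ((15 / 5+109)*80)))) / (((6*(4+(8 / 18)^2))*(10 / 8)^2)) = 237.28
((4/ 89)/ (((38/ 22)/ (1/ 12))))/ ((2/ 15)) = 55/ 3382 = 0.02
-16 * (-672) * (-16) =-172032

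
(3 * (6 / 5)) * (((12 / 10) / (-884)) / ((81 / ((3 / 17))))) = -0.00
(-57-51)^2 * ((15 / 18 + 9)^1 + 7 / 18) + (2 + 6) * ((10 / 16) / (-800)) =119231.99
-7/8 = -0.88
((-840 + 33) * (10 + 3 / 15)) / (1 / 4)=-164628 / 5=-32925.60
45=45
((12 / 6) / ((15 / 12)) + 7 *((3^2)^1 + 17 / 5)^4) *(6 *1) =620612112 / 625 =992979.38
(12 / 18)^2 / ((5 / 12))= 16 / 15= 1.07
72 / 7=10.29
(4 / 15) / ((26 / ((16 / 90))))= 16 / 8775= 0.00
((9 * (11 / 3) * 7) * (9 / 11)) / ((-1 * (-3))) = 63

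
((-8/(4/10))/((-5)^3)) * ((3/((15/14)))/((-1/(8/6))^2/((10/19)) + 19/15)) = 5376/28025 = 0.19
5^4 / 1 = 625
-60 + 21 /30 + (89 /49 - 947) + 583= -206527 /490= -421.48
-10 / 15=-2 / 3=-0.67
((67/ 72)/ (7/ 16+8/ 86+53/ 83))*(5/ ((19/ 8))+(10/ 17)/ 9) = 3017732260/ 1746615717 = 1.73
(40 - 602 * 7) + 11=-4163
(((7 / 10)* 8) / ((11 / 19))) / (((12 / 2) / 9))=798 / 55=14.51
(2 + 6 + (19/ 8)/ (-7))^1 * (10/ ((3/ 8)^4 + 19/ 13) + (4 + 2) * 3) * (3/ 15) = 418761057/ 11042780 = 37.92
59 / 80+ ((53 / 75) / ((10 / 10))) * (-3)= -553 / 400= -1.38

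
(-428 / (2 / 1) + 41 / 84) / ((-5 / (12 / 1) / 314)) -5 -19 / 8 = 9010131 / 56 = 160895.20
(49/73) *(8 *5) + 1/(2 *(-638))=2500887/93148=26.85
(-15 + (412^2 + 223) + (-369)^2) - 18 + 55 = 306150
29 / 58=0.50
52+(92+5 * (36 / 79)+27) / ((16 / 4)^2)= 75309 / 1264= 59.58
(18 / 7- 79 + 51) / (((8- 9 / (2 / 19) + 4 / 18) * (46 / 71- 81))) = -227484 / 55549585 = -0.00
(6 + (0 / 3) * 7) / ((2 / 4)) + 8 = 20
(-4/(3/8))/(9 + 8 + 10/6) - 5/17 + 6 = 611/119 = 5.13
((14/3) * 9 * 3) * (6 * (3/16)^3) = 5103/1024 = 4.98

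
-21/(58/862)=-312.10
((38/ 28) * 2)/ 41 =0.07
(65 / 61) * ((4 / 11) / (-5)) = -0.08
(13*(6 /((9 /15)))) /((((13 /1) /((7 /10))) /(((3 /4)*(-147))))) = -3087 /4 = -771.75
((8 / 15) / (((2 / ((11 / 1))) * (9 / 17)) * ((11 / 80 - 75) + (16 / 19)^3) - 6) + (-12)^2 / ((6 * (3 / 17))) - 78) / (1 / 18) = 234593059108 / 224863253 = 1043.27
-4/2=-2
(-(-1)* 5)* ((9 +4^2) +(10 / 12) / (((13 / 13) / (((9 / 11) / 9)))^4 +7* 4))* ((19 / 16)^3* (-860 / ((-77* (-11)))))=-16224152565875 / 76337006592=-212.53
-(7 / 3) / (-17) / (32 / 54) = 63 / 272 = 0.23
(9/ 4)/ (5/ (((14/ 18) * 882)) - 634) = -1029/ 289946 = -0.00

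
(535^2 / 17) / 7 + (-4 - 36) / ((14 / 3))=285205 / 119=2396.68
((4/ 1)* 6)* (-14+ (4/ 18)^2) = -334.81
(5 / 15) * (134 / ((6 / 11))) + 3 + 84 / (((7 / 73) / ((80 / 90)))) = 7772 / 9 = 863.56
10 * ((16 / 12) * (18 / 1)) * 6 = 1440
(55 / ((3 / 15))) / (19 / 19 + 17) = 275 / 18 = 15.28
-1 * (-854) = 854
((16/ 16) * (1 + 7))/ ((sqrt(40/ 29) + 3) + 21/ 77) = 1.80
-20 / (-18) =10 / 9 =1.11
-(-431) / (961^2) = 431 / 923521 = 0.00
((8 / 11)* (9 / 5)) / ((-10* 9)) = -4 / 275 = -0.01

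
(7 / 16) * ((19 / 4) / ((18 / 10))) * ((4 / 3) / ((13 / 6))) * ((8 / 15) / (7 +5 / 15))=133 / 2574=0.05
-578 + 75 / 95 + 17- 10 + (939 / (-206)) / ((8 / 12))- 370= -7413491 / 7828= -947.05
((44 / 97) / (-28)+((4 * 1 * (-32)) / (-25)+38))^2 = 1857.94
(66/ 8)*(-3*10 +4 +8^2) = 627/ 2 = 313.50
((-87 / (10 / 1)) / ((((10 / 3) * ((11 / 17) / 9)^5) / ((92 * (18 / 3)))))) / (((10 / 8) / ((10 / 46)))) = -525180875860152 / 4026275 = -130438401.71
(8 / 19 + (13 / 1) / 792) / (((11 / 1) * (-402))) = -6583 / 66542256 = -0.00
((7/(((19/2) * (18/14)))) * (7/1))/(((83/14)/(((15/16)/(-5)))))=-2401/18924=-0.13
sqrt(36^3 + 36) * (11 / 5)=66 * sqrt(1297) / 5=475.38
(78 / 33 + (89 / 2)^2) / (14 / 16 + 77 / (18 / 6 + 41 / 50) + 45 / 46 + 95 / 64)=6131573680 / 72661413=84.39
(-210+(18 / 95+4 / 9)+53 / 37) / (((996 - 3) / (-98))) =644642138 / 31413555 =20.52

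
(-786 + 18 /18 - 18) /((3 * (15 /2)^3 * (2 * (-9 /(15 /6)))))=1606 /18225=0.09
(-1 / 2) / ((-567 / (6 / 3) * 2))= 1 / 1134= 0.00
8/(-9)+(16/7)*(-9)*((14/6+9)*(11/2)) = -80840/63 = -1283.17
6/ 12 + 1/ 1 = 3/ 2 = 1.50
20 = 20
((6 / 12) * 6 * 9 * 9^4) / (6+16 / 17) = 3011499 / 118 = 25521.18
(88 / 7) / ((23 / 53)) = 4664 / 161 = 28.97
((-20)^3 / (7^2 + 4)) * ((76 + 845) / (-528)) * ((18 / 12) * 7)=2764.58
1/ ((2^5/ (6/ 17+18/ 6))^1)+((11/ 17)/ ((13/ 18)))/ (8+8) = 1137/ 7072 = 0.16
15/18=5/6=0.83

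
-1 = -1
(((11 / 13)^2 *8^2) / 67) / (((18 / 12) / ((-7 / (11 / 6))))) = -19712 / 11323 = -1.74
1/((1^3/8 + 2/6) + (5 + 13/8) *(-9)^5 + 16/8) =-6/2347183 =-0.00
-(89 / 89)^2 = -1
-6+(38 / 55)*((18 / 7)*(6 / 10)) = -9498 / 1925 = -4.93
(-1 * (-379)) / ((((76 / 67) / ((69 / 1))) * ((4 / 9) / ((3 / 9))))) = 5256351 / 304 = 17290.63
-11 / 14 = -0.79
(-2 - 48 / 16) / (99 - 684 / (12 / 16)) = 0.01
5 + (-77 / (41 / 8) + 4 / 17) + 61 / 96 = -612491 / 66912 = -9.15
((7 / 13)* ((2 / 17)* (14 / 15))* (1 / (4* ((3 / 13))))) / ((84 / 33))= 77 / 3060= 0.03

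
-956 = -956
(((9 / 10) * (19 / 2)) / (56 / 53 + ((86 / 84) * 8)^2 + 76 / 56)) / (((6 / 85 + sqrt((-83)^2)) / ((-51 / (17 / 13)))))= -2649867129 / 45878663914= -0.06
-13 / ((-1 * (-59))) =-13 / 59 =-0.22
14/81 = 0.17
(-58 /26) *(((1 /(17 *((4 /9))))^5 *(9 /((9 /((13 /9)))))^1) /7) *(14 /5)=-0.00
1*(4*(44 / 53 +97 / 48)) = 7253 / 636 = 11.40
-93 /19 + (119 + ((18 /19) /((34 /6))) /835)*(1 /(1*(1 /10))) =63925871 /53941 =1185.11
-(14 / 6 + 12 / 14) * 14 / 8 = -67 / 12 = -5.58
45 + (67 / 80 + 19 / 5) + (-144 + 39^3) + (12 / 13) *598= 4782131 / 80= 59776.64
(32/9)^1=3.56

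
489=489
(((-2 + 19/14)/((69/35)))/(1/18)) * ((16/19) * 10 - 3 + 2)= -19035/437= -43.56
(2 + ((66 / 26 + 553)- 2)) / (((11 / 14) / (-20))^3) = -158537344000 / 17303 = -9162419.46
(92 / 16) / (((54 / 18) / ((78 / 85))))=299 / 170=1.76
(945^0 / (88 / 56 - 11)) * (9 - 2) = -49 / 66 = -0.74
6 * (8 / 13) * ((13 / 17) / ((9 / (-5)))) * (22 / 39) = -1760 / 1989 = -0.88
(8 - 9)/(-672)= 1/672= 0.00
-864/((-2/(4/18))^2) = -32/3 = -10.67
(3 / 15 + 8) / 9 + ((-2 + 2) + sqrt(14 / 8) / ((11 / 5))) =5*sqrt(7) / 22 + 41 / 45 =1.51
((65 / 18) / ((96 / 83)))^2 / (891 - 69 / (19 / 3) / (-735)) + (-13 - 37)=-619108921514425 / 12384888201216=-49.99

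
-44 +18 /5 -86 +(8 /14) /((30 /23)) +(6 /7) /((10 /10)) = -13136 /105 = -125.10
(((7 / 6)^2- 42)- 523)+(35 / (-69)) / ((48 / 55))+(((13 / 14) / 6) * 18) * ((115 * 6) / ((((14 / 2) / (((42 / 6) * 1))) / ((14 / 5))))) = 1772943 / 368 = 4817.78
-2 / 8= -1 / 4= -0.25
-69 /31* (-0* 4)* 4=0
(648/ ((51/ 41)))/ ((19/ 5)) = 137.09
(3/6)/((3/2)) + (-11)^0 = 4/3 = 1.33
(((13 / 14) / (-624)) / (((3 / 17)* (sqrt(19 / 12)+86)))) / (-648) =731 / 4829914656 - 17* sqrt(57) / 57958975872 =0.00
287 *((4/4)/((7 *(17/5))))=205/17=12.06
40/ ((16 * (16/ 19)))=95/ 32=2.97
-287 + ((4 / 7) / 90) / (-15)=-1356077 / 4725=-287.00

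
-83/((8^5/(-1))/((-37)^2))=113627/32768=3.47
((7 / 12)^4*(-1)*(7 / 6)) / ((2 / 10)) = -84035 / 124416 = -0.68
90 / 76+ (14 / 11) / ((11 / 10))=10765 / 4598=2.34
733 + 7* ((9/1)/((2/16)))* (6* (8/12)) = 2749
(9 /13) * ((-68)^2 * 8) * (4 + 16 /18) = 1627648 /13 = 125203.69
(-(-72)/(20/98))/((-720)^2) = 49/72000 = 0.00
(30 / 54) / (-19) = -5 / 171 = -0.03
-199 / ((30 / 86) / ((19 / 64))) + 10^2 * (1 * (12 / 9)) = -34583 / 960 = -36.02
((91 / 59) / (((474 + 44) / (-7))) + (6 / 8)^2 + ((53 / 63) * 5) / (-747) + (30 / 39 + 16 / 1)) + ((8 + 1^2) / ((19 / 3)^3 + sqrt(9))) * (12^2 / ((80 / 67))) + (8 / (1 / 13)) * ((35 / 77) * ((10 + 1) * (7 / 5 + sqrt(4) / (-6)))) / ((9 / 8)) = 95386733106414929 / 185373523717200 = 514.57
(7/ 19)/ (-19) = -7/ 361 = -0.02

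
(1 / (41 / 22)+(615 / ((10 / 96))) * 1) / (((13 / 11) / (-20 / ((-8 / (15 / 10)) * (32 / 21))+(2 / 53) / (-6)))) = 5116645897 / 417216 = 12263.78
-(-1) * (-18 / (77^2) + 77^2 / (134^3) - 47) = -670500315783 / 14265790616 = -47.00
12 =12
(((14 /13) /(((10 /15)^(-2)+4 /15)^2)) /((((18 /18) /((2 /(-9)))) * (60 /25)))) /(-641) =14000 /570002199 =0.00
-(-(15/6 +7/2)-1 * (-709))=-703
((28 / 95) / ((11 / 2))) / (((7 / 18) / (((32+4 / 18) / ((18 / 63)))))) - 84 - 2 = -14726 / 209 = -70.46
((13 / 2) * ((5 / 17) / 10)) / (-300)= -13 / 20400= -0.00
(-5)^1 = -5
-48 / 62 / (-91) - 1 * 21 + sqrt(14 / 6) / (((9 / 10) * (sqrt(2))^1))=-59217 / 2821 + 5 * sqrt(42) / 27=-19.79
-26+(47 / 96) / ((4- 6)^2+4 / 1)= -25.94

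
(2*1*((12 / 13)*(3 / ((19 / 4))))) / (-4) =-72 / 247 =-0.29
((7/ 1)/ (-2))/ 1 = -7/ 2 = -3.50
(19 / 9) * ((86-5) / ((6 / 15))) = 855 / 2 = 427.50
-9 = -9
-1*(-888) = 888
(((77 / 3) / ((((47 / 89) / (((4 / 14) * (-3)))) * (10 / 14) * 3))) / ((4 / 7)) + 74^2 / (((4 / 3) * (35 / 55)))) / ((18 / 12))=63363773 / 14805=4279.89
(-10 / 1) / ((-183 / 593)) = 5930 / 183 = 32.40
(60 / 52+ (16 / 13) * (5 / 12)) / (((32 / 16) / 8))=20 / 3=6.67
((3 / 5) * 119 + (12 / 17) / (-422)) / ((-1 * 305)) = -1280529 / 5470175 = -0.23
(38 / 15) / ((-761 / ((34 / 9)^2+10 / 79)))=-3501092 / 73044585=-0.05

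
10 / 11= 0.91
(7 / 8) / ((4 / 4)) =7 / 8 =0.88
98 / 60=49 / 30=1.63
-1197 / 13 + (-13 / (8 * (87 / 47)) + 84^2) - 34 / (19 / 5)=1195492867 / 171912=6954.10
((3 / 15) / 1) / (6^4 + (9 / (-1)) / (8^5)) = 32768 / 212336595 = 0.00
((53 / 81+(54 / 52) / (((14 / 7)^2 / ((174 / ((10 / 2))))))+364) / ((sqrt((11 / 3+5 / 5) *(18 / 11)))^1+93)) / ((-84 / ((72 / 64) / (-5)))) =2683632149 / 249120144000-7869889 *sqrt(231) / 373680216000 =0.01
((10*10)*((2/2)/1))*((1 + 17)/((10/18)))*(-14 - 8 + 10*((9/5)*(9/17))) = -686880/17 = -40404.71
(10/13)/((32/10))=25/104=0.24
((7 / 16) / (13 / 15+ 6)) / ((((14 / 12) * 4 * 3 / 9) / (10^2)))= 3375 / 824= 4.10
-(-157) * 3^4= 12717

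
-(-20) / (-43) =-20 / 43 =-0.47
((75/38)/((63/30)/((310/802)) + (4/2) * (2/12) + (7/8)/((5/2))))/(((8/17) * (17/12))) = 523125/1080739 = 0.48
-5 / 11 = -0.45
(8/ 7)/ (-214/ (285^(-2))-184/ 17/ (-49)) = -476/ 7239665383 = -0.00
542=542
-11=-11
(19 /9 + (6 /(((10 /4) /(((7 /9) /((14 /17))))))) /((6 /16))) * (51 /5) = 6239 /75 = 83.19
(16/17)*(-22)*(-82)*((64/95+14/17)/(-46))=-34896576/631465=-55.26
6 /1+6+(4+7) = 23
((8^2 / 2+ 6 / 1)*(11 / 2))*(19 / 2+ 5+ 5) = 8151 / 2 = 4075.50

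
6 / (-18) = -1 / 3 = -0.33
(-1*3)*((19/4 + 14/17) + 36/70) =-18.26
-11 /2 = -5.50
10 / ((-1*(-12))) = 5 / 6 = 0.83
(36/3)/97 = 12/97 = 0.12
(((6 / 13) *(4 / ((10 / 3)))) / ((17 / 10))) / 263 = 72 / 58123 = 0.00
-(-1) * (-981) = -981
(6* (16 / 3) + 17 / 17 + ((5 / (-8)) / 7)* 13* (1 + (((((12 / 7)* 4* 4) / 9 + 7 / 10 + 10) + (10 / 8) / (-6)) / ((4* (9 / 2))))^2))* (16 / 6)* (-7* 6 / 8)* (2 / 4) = -8871378707 / 40642560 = -218.28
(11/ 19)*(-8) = -88/ 19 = -4.63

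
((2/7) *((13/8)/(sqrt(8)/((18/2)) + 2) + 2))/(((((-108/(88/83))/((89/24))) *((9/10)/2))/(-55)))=3.44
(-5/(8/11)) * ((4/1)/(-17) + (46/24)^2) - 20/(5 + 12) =-485975/19584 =-24.81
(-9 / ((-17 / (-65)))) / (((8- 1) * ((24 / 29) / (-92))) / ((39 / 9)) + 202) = -5072535 / 29774072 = -0.17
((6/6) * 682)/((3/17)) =11594/3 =3864.67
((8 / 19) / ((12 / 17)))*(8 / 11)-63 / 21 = -1609 / 627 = -2.57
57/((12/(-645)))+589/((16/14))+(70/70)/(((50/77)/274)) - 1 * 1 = -425483/200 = -2127.42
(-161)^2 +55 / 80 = 414747 / 16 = 25921.69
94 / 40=47 / 20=2.35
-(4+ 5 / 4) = -21 / 4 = -5.25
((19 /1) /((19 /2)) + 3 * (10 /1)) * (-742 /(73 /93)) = -2208192 /73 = -30249.21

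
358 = 358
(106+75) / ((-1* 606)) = -181 / 606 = -0.30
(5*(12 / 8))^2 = 225 / 4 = 56.25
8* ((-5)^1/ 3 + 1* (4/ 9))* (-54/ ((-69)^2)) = 176/ 1587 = 0.11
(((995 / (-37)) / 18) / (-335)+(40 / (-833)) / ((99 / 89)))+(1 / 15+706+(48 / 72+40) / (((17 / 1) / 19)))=512097058189 / 681452310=751.48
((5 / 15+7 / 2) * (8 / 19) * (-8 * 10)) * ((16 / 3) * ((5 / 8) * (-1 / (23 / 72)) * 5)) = 128000 / 19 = 6736.84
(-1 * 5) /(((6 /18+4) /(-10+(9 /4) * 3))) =15 /4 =3.75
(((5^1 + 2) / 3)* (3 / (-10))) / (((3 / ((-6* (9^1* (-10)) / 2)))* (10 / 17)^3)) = -309519 / 1000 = -309.52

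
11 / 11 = 1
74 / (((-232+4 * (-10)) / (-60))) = 555 / 34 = 16.32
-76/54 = -38/27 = -1.41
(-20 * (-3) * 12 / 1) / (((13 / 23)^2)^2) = 7054.57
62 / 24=31 / 12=2.58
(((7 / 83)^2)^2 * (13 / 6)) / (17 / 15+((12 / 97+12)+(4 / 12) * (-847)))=-15138305 / 37160434842852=-0.00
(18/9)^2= 4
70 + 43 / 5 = 393 / 5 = 78.60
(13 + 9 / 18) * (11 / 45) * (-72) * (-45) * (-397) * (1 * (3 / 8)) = -3183543 / 2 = -1591771.50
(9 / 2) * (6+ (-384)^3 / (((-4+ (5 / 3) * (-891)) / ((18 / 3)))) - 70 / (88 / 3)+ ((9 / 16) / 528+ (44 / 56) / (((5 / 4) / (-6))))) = 301361542027713 / 293511680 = 1026744.63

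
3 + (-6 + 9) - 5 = 1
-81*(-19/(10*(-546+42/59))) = -30267/107240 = -0.28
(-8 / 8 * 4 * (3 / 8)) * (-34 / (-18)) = -17 / 6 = -2.83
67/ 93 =0.72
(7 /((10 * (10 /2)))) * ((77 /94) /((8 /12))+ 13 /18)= 23107 /84600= 0.27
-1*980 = -980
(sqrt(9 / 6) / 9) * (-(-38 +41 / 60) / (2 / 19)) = 42541 * sqrt(6) / 2160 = 48.24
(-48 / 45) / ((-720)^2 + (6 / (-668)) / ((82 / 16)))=-27388 / 13310567955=-0.00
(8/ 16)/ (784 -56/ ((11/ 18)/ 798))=-11/ 1591520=-0.00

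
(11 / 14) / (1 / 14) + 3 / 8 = 91 / 8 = 11.38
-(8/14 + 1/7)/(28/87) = -435/196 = -2.22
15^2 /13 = 225 /13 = 17.31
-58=-58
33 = 33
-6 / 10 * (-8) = 24 / 5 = 4.80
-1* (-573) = 573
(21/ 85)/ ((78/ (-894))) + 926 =1020101/ 1105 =923.17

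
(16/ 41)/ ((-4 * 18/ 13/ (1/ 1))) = -26/ 369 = -0.07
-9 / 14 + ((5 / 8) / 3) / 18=-1909 / 3024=-0.63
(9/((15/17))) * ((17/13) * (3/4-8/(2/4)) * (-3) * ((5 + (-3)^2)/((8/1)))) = 1110627/1040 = 1067.91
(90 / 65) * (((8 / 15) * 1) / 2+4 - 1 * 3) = 114 / 65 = 1.75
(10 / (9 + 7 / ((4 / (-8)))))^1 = -2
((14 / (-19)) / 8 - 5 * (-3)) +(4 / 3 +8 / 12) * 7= 2197 / 76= 28.91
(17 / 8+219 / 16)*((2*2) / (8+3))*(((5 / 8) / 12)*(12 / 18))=115 / 576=0.20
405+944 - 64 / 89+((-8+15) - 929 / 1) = 37939 / 89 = 426.28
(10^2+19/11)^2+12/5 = 6262257/605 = 10350.84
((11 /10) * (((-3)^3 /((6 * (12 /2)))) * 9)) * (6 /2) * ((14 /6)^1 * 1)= -2079 /40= -51.98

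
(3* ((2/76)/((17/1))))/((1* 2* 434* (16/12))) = 9/2242912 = 0.00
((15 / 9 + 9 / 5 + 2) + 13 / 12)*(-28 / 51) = -917 / 255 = -3.60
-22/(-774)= 11/387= 0.03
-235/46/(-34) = 235/1564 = 0.15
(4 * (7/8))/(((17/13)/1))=91/34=2.68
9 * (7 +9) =144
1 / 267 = 0.00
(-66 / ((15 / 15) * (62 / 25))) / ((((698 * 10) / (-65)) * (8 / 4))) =10725 / 86552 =0.12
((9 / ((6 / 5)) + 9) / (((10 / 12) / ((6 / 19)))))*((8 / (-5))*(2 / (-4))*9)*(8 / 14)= 85536 / 3325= 25.73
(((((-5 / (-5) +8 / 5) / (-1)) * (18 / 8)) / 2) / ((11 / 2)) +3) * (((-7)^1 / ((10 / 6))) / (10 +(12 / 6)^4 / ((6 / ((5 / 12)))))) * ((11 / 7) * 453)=-6641433 / 10000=-664.14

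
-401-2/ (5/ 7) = -2019/ 5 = -403.80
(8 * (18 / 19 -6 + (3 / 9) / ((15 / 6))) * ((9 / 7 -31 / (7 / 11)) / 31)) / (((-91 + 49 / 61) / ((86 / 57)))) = -9767296576 / 9697728915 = -1.01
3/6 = 1/2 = 0.50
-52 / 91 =-4 / 7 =-0.57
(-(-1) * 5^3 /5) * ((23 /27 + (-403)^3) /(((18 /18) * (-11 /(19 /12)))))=419703422675 /1782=235523806.21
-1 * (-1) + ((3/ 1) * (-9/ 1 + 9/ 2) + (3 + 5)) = -4.50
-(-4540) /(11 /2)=9080 /11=825.45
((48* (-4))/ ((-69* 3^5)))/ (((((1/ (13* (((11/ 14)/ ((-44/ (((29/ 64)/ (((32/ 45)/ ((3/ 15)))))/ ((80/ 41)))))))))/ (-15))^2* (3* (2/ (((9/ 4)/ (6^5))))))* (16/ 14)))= 238918849/ 9559154091884544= 0.00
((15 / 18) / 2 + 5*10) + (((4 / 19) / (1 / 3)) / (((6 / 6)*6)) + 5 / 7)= 51.24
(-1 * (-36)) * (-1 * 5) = -180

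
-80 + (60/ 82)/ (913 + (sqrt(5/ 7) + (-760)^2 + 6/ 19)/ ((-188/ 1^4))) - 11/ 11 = -276607871601932859/ 3414897709152059 + 407208 *sqrt(35)/ 3414897709152059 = -81.00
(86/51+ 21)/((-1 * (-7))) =1157/357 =3.24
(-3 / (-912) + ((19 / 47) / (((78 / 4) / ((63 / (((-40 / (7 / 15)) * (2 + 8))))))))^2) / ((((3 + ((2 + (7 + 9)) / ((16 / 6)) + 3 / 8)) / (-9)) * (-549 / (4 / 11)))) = 23349030959 / 12047406992156250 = 0.00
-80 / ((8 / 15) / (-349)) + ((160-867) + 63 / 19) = 981280 / 19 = 51646.32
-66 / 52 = -33 / 26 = -1.27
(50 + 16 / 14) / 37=358 / 259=1.38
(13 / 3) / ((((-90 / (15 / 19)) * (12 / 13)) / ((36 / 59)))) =-169 / 6726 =-0.03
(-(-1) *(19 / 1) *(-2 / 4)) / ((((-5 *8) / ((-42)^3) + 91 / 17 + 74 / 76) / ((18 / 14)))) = -73073259 / 37852937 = -1.93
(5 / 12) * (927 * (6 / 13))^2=12889935 / 169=76271.80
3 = 3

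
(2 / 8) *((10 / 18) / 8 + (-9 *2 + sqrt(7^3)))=-1291 / 288 + 7 *sqrt(7) / 4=0.15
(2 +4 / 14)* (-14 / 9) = -32 / 9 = -3.56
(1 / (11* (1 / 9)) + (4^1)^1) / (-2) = -2.41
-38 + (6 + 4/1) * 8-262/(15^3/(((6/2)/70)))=1653619/39375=42.00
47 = 47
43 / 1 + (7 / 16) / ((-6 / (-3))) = 1383 / 32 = 43.22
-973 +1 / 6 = -5837 / 6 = -972.83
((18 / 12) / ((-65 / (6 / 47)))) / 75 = -3 / 76375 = -0.00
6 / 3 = 2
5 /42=0.12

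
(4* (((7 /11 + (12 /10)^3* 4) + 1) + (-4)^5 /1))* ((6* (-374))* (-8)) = -9114693888 /125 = -72917551.10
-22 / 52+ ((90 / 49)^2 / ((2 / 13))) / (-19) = -1870709 / 1186094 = -1.58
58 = 58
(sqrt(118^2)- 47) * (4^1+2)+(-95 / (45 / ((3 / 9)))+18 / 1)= 11969 / 27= 443.30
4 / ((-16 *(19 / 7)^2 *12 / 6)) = -49 / 2888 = -0.02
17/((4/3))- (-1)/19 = 973/76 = 12.80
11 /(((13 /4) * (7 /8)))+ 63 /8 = 8549 /728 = 11.74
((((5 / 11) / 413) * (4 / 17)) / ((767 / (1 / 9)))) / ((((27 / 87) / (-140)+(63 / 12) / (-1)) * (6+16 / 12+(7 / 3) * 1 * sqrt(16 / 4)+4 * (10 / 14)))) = -5075 / 10556343706194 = -0.00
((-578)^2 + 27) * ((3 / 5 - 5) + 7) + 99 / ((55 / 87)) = 4344226 / 5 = 868845.20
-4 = -4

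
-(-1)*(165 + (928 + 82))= 1175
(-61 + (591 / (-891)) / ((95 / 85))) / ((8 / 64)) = -2780576 / 5643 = -492.75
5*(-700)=-3500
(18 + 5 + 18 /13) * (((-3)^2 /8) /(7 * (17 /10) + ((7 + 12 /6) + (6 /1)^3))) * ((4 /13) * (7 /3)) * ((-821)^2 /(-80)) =-4487090937 /6405776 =-700.48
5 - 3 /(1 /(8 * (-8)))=197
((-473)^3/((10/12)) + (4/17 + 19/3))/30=-32382086327/7650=-4232952.46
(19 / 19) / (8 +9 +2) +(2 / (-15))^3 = 3223 / 64125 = 0.05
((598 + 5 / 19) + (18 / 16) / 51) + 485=2799209 / 2584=1083.29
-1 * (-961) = 961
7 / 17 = 0.41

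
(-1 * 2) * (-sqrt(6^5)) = 72 * sqrt(6) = 176.36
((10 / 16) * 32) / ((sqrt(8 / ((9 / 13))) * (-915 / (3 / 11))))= -3 * sqrt(26) / 8723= -0.00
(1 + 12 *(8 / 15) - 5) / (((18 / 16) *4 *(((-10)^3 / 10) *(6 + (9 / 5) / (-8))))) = -16 / 17325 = -0.00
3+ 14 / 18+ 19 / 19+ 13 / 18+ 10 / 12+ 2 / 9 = 59 / 9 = 6.56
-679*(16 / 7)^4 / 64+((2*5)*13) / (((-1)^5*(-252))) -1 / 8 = -7141963 / 24696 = -289.20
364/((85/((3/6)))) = 182/85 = 2.14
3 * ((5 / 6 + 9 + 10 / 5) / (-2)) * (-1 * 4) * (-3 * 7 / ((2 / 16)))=-11928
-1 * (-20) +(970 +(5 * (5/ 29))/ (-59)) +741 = 2961716/ 1711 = 1730.99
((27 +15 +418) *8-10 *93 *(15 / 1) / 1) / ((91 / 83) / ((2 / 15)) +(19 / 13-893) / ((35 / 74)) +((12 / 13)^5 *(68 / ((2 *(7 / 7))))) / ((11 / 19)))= 48740055384020 / 8719992086123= 5.59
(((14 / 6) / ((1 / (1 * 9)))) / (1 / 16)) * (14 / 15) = 1568 / 5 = 313.60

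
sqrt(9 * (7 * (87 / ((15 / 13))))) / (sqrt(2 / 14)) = 21 * sqrt(1885) / 5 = 182.35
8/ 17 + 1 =25/ 17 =1.47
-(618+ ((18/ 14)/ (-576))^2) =-124035073/ 200704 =-618.00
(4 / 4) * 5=5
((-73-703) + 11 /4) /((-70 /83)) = 256719 /280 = 916.85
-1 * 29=-29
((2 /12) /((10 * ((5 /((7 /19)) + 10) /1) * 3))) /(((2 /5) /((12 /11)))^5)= 0.04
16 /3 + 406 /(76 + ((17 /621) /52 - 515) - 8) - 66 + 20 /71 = -188449176610 /3074549991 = -61.29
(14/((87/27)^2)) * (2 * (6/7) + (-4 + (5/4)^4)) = 22599/107648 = 0.21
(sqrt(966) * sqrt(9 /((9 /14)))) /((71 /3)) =42 * sqrt(69) /71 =4.91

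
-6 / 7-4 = -4.86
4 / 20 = 1 / 5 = 0.20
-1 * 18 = -18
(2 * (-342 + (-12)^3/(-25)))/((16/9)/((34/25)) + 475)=-2087532/1821875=-1.15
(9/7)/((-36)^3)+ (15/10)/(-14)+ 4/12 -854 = -30981745/36288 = -853.77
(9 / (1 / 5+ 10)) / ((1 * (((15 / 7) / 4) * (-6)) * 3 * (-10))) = 7 / 765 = 0.01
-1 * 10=-10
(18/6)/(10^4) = 3/10000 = 0.00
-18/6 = -3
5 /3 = 1.67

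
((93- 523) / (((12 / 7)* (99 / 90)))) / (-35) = 215 / 33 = 6.52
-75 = -75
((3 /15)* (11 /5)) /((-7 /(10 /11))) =-2 /35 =-0.06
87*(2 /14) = 87 /7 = 12.43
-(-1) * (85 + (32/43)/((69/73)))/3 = 254531/8901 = 28.60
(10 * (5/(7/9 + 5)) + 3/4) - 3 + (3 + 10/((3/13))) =8227/156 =52.74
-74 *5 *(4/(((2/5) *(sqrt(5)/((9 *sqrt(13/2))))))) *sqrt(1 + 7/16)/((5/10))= -1665 *sqrt(2990)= -91043.69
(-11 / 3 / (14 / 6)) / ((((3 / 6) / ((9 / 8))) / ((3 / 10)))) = -297 / 280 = -1.06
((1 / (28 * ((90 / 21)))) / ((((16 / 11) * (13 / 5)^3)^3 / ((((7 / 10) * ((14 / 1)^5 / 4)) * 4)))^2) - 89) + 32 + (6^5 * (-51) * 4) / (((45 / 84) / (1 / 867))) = -52141481223979669698793888521319 / 15034550202007098620848373760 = -3468.11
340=340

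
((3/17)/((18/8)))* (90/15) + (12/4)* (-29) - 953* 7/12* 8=-231227/51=-4533.86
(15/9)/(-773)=-5/2319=-0.00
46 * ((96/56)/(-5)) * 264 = -145728/35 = -4163.66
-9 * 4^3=-576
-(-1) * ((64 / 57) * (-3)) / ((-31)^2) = -64 / 18259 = -0.00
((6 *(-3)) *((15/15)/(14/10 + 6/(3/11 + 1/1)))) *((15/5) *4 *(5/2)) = -9450/107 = -88.32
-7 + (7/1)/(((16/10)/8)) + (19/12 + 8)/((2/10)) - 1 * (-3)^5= 3827/12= 318.92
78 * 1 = 78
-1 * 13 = -13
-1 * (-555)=555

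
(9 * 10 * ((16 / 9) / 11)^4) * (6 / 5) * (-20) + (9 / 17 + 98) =5870124065 / 60481971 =97.06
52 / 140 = 13 / 35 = 0.37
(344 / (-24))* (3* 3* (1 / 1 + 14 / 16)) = -1935 / 8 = -241.88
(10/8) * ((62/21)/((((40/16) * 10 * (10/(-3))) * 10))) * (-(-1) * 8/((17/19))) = -589/14875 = -0.04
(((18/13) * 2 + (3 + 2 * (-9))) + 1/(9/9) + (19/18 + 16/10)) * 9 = -10033/130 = -77.18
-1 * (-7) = 7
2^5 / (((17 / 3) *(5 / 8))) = 768 / 85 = 9.04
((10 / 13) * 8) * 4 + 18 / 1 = 554 / 13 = 42.62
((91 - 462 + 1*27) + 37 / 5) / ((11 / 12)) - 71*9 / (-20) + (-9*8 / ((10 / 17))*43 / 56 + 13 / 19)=-1139947 / 2660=-428.55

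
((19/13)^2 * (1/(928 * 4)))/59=361/37012352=0.00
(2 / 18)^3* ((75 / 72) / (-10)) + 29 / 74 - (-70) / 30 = 3528175 / 1294704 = 2.73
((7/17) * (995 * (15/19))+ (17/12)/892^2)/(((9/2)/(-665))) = -34913338680185/730419552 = -47799.02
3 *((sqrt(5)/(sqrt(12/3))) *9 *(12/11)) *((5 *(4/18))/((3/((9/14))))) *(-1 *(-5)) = 1350 *sqrt(5)/77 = 39.20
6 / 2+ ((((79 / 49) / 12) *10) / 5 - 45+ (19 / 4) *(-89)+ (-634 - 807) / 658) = -12896927 / 27636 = -466.67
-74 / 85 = -0.87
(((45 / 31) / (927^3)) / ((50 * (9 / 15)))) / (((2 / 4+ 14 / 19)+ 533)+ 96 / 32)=19 / 168046327503765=0.00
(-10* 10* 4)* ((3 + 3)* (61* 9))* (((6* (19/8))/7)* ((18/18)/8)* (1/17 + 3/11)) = -145512450/1309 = -111163.06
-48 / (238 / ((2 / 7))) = -48 / 833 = -0.06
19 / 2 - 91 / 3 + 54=199 / 6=33.17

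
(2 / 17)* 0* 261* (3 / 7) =0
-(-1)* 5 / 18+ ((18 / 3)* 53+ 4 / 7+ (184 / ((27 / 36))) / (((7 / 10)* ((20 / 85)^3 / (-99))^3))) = -153838300634141.01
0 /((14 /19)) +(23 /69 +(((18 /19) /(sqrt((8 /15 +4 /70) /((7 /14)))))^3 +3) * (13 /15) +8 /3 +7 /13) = 66339 * sqrt(3255) /6591499 +399 /65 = 6.71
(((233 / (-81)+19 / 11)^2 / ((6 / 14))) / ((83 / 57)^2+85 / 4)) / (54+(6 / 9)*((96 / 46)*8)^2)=2803437142016 / 5098447113245145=0.00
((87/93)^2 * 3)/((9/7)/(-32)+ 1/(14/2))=565152/22103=25.57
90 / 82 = 45 / 41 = 1.10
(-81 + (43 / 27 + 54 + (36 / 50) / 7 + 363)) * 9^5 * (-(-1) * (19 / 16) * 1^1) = 66302423883 / 2800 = 23679437.10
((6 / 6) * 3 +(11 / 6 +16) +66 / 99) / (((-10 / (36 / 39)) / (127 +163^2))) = -3443784 / 65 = -52981.29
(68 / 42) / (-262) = -17 / 2751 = -0.01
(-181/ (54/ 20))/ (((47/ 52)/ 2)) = -148.34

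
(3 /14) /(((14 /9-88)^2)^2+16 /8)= 19683 /5129162272892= 0.00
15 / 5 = 3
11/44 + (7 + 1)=33/4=8.25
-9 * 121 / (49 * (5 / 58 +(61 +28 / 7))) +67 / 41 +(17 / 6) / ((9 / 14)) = 1167192466 / 204767325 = 5.70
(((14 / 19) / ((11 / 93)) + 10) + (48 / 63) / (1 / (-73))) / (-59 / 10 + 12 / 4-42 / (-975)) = 112372000 / 8150373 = 13.79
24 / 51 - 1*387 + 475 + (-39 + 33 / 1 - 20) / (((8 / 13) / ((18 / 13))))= 29.97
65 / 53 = 1.23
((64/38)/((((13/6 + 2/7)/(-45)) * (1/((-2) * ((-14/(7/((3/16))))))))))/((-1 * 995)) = 9072/389443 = 0.02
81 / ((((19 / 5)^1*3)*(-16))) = -135 / 304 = -0.44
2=2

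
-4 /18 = -2 /9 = -0.22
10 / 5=2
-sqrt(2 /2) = -1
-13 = -13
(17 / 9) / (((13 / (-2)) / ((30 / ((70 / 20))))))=-2.49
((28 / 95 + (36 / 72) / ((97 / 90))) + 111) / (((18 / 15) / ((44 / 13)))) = 22656832 / 71877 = 315.22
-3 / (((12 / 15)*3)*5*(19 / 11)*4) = -11 / 304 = -0.04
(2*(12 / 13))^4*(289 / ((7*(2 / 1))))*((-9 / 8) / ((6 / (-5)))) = 44945280 / 199927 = 224.81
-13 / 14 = -0.93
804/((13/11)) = 8844/13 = 680.31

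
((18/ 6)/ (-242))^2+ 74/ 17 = 4.35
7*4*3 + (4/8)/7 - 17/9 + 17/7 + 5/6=769/9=85.44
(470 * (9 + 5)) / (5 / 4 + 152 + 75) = 26320 / 913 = 28.83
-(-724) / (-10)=-362 / 5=-72.40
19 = 19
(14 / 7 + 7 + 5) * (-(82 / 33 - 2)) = -224 / 33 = -6.79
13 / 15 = 0.87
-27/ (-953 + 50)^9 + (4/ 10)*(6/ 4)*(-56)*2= -4967813302299084093672153739/ 73925793188974465679645145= -67.20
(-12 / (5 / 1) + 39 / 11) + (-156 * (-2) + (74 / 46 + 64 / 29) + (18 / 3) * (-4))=10747276 / 36685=292.96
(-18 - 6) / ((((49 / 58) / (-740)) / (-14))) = -2060160 / 7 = -294308.57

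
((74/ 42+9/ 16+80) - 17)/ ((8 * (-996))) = -21949/ 2677248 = -0.01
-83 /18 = -4.61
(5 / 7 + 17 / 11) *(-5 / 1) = -870 / 77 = -11.30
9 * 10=90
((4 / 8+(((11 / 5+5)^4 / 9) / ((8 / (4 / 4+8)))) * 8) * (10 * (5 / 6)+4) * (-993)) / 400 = -41148168679 / 500000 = -82296.34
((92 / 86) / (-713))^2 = 4 / 1776889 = 0.00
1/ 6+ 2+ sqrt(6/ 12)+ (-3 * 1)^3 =-24.13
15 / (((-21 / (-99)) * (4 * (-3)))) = -165 / 28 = -5.89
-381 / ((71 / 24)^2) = -219456 / 5041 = -43.53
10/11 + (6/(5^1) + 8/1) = 556/55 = 10.11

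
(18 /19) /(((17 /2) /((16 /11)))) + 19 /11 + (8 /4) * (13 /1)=99091 /3553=27.89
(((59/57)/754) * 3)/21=59/300846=0.00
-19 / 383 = -0.05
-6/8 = -3/4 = -0.75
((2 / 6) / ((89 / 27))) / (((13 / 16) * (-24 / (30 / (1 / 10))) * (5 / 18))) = -6480 / 1157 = -5.60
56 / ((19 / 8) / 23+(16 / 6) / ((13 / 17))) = 401856 / 25765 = 15.60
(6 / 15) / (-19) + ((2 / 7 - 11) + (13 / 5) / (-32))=-230177 / 21280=-10.82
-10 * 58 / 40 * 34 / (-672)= 493 / 672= 0.73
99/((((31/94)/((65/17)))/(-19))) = -11492910/527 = -21808.18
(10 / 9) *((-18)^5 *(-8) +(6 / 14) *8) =352719440 / 21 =16796163.81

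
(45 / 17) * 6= 270 / 17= 15.88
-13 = -13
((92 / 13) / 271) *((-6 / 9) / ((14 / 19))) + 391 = 28925605 / 73983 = 390.98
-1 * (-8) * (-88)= -704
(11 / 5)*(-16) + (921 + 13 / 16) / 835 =-455523 / 13360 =-34.10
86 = 86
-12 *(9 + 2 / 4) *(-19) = 2166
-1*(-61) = 61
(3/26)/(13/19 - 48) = -57/23374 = -0.00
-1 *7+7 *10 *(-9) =-637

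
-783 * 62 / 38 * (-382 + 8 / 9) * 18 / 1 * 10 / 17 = 1665127800 / 323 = 5155194.43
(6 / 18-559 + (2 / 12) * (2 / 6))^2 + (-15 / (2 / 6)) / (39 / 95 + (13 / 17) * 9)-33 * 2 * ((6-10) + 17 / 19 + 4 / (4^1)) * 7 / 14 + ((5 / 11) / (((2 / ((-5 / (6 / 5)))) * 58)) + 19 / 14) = 16844058034761473 / 53968162248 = 312111.02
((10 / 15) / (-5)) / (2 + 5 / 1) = -0.02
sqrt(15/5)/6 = sqrt(3)/6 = 0.29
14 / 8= 7 / 4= 1.75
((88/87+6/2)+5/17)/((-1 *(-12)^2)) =-398/13311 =-0.03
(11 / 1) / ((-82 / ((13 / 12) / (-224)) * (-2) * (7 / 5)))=-715 / 3085824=-0.00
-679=-679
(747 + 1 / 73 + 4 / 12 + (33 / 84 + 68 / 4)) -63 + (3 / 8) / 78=223761121 / 318864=701.74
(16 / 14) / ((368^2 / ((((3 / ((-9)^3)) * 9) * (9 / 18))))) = -1 / 6398784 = -0.00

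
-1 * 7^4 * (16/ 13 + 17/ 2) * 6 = -1822359/ 13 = -140181.46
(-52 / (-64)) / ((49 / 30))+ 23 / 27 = 14281 / 10584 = 1.35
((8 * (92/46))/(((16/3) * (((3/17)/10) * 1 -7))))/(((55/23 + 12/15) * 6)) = -9775/435629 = -0.02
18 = 18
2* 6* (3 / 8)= 9 / 2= 4.50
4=4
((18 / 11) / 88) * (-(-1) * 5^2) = 225 / 484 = 0.46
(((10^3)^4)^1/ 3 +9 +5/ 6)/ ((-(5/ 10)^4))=-16000000000472/ 3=-5333333333490.67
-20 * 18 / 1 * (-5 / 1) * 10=18000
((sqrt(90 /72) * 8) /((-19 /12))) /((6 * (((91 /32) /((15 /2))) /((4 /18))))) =-1280 * sqrt(5) /5187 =-0.55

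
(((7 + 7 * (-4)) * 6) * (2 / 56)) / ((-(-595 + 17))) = -9 / 1156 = -0.01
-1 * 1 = -1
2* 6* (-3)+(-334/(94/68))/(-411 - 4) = -690824/19505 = -35.42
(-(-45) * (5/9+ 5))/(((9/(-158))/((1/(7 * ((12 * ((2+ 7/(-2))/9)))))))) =19750/63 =313.49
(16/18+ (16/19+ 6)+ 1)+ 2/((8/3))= 6485/684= 9.48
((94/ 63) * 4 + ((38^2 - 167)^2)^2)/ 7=167534455501159/ 441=379896724492.42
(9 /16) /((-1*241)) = -9 /3856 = -0.00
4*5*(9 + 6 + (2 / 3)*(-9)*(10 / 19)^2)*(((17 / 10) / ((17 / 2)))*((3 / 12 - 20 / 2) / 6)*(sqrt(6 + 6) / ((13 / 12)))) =-57780*sqrt(3) / 361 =-277.22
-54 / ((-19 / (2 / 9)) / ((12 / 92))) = 36 / 437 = 0.08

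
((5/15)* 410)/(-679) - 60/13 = -127550/26481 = -4.82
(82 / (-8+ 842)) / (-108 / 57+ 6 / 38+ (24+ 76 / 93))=0.00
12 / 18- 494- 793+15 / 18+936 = -699 / 2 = -349.50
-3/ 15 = -1/ 5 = -0.20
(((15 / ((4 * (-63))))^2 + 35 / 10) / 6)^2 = 611127841 / 1792336896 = 0.34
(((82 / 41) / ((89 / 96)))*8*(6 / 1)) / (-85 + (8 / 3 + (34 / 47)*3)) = -1299456 / 1005967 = -1.29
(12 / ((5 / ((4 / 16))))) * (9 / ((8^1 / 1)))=27 / 40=0.68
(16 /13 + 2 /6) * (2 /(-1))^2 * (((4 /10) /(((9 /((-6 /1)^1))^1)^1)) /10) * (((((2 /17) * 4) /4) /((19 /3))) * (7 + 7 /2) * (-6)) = 20496 /104975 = 0.20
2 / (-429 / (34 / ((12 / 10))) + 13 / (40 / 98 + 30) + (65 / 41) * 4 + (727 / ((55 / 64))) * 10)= 22847660 / 96545805133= 0.00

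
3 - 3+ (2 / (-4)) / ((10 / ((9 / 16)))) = -9 / 320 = -0.03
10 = 10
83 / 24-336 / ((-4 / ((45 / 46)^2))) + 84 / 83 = 89420545 / 1053768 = 84.86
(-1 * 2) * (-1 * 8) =16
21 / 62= 0.34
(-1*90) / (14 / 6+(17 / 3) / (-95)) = -475 / 12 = -39.58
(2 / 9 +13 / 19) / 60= 31 / 2052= 0.02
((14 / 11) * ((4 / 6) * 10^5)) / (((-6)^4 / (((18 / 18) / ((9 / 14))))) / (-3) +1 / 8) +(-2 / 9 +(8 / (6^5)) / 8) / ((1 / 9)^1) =-9090741673 / 29547936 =-307.66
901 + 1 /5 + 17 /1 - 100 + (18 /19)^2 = 1478471 /1805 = 819.10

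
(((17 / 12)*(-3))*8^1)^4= 1336336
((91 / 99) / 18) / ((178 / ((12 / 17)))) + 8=3594979 / 449361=8.00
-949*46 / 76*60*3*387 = -760234410 / 19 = -40012337.37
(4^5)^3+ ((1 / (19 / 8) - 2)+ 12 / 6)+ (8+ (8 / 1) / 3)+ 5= 61203284885 / 57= 1073741840.09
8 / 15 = 0.53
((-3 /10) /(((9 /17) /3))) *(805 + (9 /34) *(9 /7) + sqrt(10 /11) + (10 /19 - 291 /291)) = -3639607 /2660 - 17 *sqrt(110) /110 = -1369.89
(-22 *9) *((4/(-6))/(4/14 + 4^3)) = 154/75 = 2.05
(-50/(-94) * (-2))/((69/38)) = -0.59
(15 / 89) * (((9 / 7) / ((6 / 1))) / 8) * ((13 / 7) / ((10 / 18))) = 0.02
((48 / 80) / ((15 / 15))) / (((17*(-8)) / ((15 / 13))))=-9 / 1768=-0.01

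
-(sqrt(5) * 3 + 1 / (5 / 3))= -3 * sqrt(5) - 3 / 5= -7.31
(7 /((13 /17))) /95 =119 /1235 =0.10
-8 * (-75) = 600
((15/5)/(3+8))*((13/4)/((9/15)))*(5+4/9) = 8.04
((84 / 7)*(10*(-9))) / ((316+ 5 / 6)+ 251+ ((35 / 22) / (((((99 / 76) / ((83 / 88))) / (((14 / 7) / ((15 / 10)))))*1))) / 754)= -1.90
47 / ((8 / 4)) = 47 / 2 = 23.50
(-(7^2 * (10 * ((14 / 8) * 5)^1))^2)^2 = 5406752812890625 / 16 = 337922050805664.06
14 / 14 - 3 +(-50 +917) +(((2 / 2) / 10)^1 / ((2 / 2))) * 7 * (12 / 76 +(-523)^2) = 18271864 / 95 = 192335.41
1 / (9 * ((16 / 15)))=5 / 48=0.10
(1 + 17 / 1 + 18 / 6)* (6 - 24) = -378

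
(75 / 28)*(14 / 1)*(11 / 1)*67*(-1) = -55275 / 2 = -27637.50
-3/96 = -1/32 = -0.03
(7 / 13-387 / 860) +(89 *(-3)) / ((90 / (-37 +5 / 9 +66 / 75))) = 18532153 / 175500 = 105.60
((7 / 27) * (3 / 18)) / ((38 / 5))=35 / 6156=0.01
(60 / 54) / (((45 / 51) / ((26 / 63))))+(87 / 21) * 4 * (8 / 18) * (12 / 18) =9236 / 1701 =5.43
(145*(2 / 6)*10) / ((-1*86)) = -5.62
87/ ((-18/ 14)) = -203/ 3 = -67.67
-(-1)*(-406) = -406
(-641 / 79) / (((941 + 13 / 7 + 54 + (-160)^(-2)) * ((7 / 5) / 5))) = -410240000 / 14112307753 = -0.03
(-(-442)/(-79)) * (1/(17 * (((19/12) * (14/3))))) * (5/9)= -260/10507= -0.02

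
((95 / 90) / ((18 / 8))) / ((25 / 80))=1.50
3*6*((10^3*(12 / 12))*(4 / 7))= 72000 / 7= 10285.71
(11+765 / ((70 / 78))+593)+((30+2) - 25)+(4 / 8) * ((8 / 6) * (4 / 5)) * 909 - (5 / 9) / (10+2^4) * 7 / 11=175514687 / 90090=1948.21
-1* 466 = -466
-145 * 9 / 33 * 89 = -38715 / 11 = -3519.55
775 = 775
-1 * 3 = -3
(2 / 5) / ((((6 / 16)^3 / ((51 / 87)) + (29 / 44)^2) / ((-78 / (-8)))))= 20537088 / 2761235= 7.44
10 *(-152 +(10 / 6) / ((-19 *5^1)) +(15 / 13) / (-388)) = -218535575 / 143754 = -1520.21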